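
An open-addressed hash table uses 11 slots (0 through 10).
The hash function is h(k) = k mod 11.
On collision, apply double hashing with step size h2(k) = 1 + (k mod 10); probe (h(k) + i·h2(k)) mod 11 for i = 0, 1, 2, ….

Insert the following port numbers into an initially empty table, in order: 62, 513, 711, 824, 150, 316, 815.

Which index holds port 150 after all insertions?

8

62 hashes to 7; slot 7 is free => place at 7.
513 hashes to 7, h2=4; 7 taken => place at 0.
711 hashes to 7, h2=2; 7 taken => place at 9.
824 hashes to 10; slot 10 is free => place at 10.
150 hashes to 7, h2=1; 7 taken => place at 8.
316 hashes to 8, h2=7; 8 taken => place at 4.
815 hashes to 1; slot 1 is free => place at 1.
Table: [513, 815, _, _, 316, _, _, 62, 150, 711, 824]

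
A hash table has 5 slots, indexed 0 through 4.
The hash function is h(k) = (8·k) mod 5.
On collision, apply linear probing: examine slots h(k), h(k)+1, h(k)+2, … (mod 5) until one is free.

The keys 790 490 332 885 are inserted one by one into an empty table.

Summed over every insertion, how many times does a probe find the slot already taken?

Insert 790: h=0, slot 0 empty → index 0.
Insert 490: h=0, slot 0 occupied → index 1.
Insert 332: h=1, slot 1 occupied → index 2.
Insert 885: h=0, slots 0,1,2 occupied → index 3.
Table: [790, 490, 332, 885, .]

5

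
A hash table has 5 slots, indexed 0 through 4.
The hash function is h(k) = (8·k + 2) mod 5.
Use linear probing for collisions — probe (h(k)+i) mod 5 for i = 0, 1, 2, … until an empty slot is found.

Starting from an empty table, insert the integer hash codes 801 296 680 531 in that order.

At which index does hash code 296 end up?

1

Insert 801: h=0, slot 0 empty => index 0.
Insert 296: h=0, slot 0 occupied => index 1.
Insert 680: h=2, slot 2 empty => index 2.
Insert 531: h=0, slots 0,1,2 occupied => index 3.
Table: [801, 296, 680, 531, _]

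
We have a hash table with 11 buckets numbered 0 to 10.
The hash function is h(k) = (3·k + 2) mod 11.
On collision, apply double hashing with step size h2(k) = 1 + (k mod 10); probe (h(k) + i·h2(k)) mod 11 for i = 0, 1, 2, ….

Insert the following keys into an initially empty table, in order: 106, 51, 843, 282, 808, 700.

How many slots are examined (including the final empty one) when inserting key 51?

Insert 106: h=1, slot 1 empty → index 1.
Insert 51: h=1, h2=2, slot 1 occupied → index 3.
Insert 843: h=1, h2=4, slot 1 occupied → index 5.
Insert 282: h=1, h2=3, slot 1 occupied → index 4.
Insert 808: h=6, slot 6 empty → index 6.
Insert 700: h=1, h2=1, slot 1 occupied → index 2.
Table: [—, 106, 700, 51, 282, 843, 808, —, —, —, —]

2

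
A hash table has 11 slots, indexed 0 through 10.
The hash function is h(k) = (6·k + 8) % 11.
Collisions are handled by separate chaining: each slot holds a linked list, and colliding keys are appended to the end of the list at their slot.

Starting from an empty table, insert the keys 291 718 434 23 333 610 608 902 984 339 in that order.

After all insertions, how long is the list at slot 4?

3

291 → bucket 5
718 → bucket 4
434 → bucket 5 (collision)
23 → bucket 3
333 → bucket 4 (collision)
610 → bucket 5 (collision)
608 → bucket 4 (collision)
902 → bucket 8
984 → bucket 5 (collision)
339 → bucket 7
Final buckets:
0: .
1: .
2: .
3: 23
4: 718 -> 333 -> 608
5: 291 -> 434 -> 610 -> 984
6: .
7: 339
8: 902
9: .
10: .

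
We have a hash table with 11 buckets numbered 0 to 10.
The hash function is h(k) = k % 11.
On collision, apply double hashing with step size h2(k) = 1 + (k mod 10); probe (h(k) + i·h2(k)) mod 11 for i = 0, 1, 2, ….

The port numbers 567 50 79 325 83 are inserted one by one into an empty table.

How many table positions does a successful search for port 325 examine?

2

567 hashes to 6; slot 6 is free -> place at 6.
50 hashes to 6, h2=1; 6 taken -> place at 7.
79 hashes to 2; slot 2 is free -> place at 2.
325 hashes to 6, h2=6; 6 taken -> place at 1.
83 hashes to 6, h2=4; 6 taken -> place at 10.
Table: [_, 325, 79, _, _, _, 567, 50, _, _, 83]
Lookup 325: h=6, h2=6, probe 6,1 → found at 1.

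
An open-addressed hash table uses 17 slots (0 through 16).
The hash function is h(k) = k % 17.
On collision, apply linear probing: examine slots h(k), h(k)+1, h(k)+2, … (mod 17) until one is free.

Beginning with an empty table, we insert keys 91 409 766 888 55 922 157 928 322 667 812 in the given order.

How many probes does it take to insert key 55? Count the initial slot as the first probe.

2

91: h=6 => slot 6
409: h=1 => slot 1
766: h=1, probe 1,2 => slot 2
888: h=4 => slot 4
55: h=4, probe 4,5 => slot 5
922: h=4, probe 4,5,6,7 => slot 7
157: h=4, probe 4,5,6,7,8 => slot 8
928: h=10 => slot 10
322: h=16 => slot 16
667: h=4, probe 4,5,6,7,8,9 => slot 9
812: h=13 => slot 13
Table: [—, 409, 766, —, 888, 55, 91, 922, 157, 667, 928, —, —, 812, —, —, 322]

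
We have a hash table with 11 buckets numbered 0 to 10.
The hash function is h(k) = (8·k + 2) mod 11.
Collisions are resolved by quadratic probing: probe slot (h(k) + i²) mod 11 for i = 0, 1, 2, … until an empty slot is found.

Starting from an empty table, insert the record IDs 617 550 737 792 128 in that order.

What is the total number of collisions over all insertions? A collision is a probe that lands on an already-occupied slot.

Insert 617: h=10, slot 10 empty -> index 10.
Insert 550: h=2, slot 2 empty -> index 2.
Insert 737: h=2, slot 2 occupied -> index 3.
Insert 792: h=2, slots 2,3 occupied -> index 6.
Insert 128: h=3, slot 3 occupied -> index 4.
Table: [., ., 550, 737, 128, ., 792, ., ., ., 617]

4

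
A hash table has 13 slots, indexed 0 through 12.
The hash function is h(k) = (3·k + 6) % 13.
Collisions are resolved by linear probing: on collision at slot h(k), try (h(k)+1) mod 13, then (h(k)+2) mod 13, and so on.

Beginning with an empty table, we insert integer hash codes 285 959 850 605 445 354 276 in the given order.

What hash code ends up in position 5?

285 hashes to 3; slot 3 is free => place at 3.
959 hashes to 10; slot 10 is free => place at 10.
850 hashes to 8; slot 8 is free => place at 8.
605 hashes to 1; slot 1 is free => place at 1.
445 hashes to 2; slot 2 is free => place at 2.
354 hashes to 2; 2,3 taken => place at 4.
276 hashes to 2; 2,3,4 taken => place at 5.
Table: [-, 605, 445, 285, 354, 276, -, -, 850, -, 959, -, -]

276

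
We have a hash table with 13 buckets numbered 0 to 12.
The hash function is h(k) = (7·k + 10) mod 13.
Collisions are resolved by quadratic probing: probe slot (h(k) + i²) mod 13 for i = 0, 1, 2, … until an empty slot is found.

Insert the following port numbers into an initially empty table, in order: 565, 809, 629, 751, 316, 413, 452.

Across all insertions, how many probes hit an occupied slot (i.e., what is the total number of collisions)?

Insert 565: h=0, slot 0 empty => index 0.
Insert 809: h=5, slot 5 empty => index 5.
Insert 629: h=6, slot 6 empty => index 6.
Insert 751: h=2, slot 2 empty => index 2.
Insert 316: h=12, slot 12 empty => index 12.
Insert 413: h=2, slot 2 occupied => index 3.
Insert 452: h=2, slots 2,3,6 occupied => index 11.
Table: [565, ., 751, 413, ., 809, 629, ., ., ., ., 452, 316]

4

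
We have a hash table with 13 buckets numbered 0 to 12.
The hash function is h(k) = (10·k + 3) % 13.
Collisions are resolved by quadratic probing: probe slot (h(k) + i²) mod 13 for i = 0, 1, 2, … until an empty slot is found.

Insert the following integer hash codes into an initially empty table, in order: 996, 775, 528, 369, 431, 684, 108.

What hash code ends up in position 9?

Insert 996: h=5, slot 5 empty → index 5.
Insert 775: h=5, slot 5 occupied → index 6.
Insert 528: h=5, slots 5,6 occupied → index 9.
Insert 369: h=1, slot 1 empty → index 1.
Insert 431: h=10, slot 10 empty → index 10.
Insert 684: h=5, slots 5,6,9,1 occupied → index 8.
Insert 108: h=4, slot 4 empty → index 4.
Table: [., 369, ., ., 108, 996, 775, ., 684, 528, 431, ., .]

528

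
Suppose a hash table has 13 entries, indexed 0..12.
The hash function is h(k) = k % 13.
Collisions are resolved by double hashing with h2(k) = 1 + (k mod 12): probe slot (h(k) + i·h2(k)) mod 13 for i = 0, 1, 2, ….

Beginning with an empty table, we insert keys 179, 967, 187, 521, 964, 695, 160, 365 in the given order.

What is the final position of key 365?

179 hashes to 10; slot 10 is free -> place at 10.
967 hashes to 5; slot 5 is free -> place at 5.
187 hashes to 5, h2=8; 5 taken -> place at 0.
521 hashes to 1; slot 1 is free -> place at 1.
964 hashes to 2; slot 2 is free -> place at 2.
695 hashes to 6; slot 6 is free -> place at 6.
160 hashes to 4; slot 4 is free -> place at 4.
365 hashes to 1, h2=6; 1 taken -> place at 7.
Table: [187, 521, 964, _, 160, 967, 695, 365, _, _, 179, _, _]

7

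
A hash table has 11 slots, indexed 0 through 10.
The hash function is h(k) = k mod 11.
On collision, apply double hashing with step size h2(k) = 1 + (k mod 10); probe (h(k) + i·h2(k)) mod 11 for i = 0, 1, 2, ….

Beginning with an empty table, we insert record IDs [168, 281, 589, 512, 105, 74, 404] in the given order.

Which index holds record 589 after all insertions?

5

168: h=3 -> slot 3
281: h=6 -> slot 6
589: h=6, h2=10, probe 6,5 -> slot 5
512: h=6, h2=3, probe 6,9 -> slot 9
105: h=6, h2=6, probe 6,1 -> slot 1
74: h=8 -> slot 8
404: h=8, h2=5, probe 8,2 -> slot 2
Table: [—, 105, 404, 168, —, 589, 281, —, 74, 512, —]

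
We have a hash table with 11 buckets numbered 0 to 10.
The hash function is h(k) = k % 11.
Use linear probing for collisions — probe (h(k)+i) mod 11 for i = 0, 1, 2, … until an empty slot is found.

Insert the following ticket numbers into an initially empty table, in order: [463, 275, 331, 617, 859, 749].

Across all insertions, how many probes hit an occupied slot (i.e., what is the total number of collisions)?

463: h=1 => slot 1
275: h=0 => slot 0
331: h=1, probe 1,2 => slot 2
617: h=1, probe 1,2,3 => slot 3
859: h=1, probe 1,2,3,4 => slot 4
749: h=1, probe 1,2,3,4,5 => slot 5
Table: [275, 463, 331, 617, 859, 749, —, —, —, —, —]

10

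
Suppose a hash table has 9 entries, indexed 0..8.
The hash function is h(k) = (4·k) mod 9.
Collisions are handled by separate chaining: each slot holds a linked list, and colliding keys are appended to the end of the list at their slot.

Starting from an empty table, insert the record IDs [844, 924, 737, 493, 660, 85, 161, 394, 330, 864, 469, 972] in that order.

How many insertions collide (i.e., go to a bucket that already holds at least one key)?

5

Insert 844: h=1, bucket 1 empty -> new chain.
Insert 924: h=6, bucket 6 empty -> new chain.
Insert 737: h=5, bucket 5 empty -> new chain.
Insert 493: h=1, bucket 1 nonempty -> append to chain.
Insert 660: h=3, bucket 3 empty -> new chain.
Insert 85: h=7, bucket 7 empty -> new chain.
Insert 161: h=5, bucket 5 nonempty -> append to chain.
Insert 394: h=1, bucket 1 nonempty -> append to chain.
Insert 330: h=6, bucket 6 nonempty -> append to chain.
Insert 864: h=0, bucket 0 empty -> new chain.
Insert 469: h=4, bucket 4 empty -> new chain.
Insert 972: h=0, bucket 0 nonempty -> append to chain.
Final buckets:
0: 864 -> 972
1: 844 -> 493 -> 394
2: .
3: 660
4: 469
5: 737 -> 161
6: 924 -> 330
7: 85
8: .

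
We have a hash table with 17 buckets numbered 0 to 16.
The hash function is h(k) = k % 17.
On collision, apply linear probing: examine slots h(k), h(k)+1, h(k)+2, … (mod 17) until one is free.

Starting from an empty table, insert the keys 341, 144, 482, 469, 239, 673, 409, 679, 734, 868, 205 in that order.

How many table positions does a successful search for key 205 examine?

Insert 341: h=1, slot 1 empty => index 1.
Insert 144: h=8, slot 8 empty => index 8.
Insert 482: h=6, slot 6 empty => index 6.
Insert 469: h=10, slot 10 empty => index 10.
Insert 239: h=1, slot 1 occupied => index 2.
Insert 673: h=10, slot 10 occupied => index 11.
Insert 409: h=1, slots 1,2 occupied => index 3.
Insert 679: h=16, slot 16 empty => index 16.
Insert 734: h=3, slot 3 occupied => index 4.
Insert 868: h=1, slots 1,2,3,4 occupied => index 5.
Insert 205: h=1, slots 1,2,3,4,5,6 occupied => index 7.
Table: [_, 341, 239, 409, 734, 868, 482, 205, 144, _, 469, 673, _, _, _, _, 679]
Lookup 205: h=1, probe 1,2,3,4,5,6,7 → found at 7.

7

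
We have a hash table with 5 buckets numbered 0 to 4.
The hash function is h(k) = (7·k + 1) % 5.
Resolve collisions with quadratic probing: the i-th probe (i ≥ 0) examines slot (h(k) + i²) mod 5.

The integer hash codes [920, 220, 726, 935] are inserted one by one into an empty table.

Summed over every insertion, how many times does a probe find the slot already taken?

3

Insert 920: h=1, slot 1 empty → index 1.
Insert 220: h=1, slot 1 occupied → index 2.
Insert 726: h=3, slot 3 empty → index 3.
Insert 935: h=1, slots 1,2 occupied → index 0.
Table: [935, 920, 220, 726, ∅]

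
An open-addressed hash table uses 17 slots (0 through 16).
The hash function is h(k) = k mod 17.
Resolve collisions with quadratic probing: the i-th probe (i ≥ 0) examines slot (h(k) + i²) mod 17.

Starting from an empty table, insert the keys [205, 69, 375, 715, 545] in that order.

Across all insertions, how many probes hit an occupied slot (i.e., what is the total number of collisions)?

205 hashes to 1; slot 1 is free → place at 1.
69 hashes to 1; 1 taken → place at 2.
375 hashes to 1; 1,2 taken → place at 5.
715 hashes to 1; 1,2,5 taken → place at 10.
545 hashes to 1; 1,2,5,10 taken → place at 0.
Table: [545, 205, 69, —, —, 375, —, —, —, —, 715, —, —, —, —, —, —]

10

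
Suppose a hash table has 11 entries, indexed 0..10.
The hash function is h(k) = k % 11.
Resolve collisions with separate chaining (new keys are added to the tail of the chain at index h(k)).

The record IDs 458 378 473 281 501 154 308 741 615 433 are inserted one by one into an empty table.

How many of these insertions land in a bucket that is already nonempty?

458 → bucket 7
378 → bucket 4
473 → bucket 0
281 → bucket 6
501 → bucket 6 (collision)
154 → bucket 0 (collision)
308 → bucket 0 (collision)
741 → bucket 4 (collision)
615 → bucket 10
433 → bucket 4 (collision)
Final buckets:
0: 473 -> 154 -> 308
1: —
2: —
3: —
4: 378 -> 741 -> 433
5: —
6: 281 -> 501
7: 458
8: —
9: —
10: 615

5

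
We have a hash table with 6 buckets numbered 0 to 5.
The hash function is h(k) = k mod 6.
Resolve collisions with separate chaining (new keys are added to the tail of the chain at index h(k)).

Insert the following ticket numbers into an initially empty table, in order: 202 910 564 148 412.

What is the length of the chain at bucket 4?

4

Insert 202: h=4, bucket 4 empty → new chain.
Insert 910: h=4, bucket 4 nonempty → append to chain.
Insert 564: h=0, bucket 0 empty → new chain.
Insert 148: h=4, bucket 4 nonempty → append to chain.
Insert 412: h=4, bucket 4 nonempty → append to chain.
Final buckets:
0: 564
1: _
2: _
3: _
4: 202 -> 910 -> 148 -> 412
5: _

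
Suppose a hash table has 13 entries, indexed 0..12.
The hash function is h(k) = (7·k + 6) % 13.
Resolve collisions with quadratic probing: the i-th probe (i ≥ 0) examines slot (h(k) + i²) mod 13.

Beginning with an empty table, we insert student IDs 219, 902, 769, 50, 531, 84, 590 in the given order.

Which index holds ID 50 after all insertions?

6

Insert 219: h=5, slot 5 empty => index 5.
Insert 902: h=2, slot 2 empty => index 2.
Insert 769: h=7, slot 7 empty => index 7.
Insert 50: h=5, slot 5 occupied => index 6.
Insert 531: h=5, slots 5,6 occupied => index 9.
Insert 84: h=9, slot 9 occupied => index 10.
Insert 590: h=2, slot 2 occupied => index 3.
Table: [., ., 902, 590, ., 219, 50, 769, ., 531, 84, ., .]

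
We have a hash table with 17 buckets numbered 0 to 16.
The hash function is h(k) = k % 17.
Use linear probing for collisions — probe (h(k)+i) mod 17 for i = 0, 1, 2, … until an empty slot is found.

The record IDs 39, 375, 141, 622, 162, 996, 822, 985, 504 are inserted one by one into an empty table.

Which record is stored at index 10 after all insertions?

622

39: h=5 -> slot 5
375: h=1 -> slot 1
141: h=5, probe 5,6 -> slot 6
622: h=10 -> slot 10
162: h=9 -> slot 9
996: h=10, probe 10,11 -> slot 11
822: h=6, probe 6,7 -> slot 7
985: h=16 -> slot 16
504: h=11, probe 11,12 -> slot 12
Table: [., 375, ., ., ., 39, 141, 822, ., 162, 622, 996, 504, ., ., ., 985]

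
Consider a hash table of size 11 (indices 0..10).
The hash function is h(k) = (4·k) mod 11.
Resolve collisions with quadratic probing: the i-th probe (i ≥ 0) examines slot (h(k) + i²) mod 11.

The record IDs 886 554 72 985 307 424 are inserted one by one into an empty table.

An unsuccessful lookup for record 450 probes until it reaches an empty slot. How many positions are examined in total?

2

886 hashes to 2; slot 2 is free → place at 2.
554 hashes to 5; slot 5 is free → place at 5.
72 hashes to 2; 2 taken → place at 3.
985 hashes to 2; 2,3 taken → place at 6.
307 hashes to 7; slot 7 is free → place at 7.
424 hashes to 2; 2,3,6 taken → place at 0.
Table: [424, —, 886, 72, —, 554, 985, 307, —, —, —]
Lookup 450: h=7, probe 7,8 → slot 8 empty, not found.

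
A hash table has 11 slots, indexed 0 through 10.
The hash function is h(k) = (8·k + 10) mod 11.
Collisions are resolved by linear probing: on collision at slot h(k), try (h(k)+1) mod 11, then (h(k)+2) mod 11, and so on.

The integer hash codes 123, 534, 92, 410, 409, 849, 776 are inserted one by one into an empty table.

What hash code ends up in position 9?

123: h=4 -> slot 4
534: h=3 -> slot 3
92: h=9 -> slot 9
410: h=1 -> slot 1
409: h=4, probe 4,5 -> slot 5
849: h=4, probe 4,5,6 -> slot 6
776: h=3, probe 3,4,5,6,7 -> slot 7
Table: [—, 410, —, 534, 123, 409, 849, 776, —, 92, —]

92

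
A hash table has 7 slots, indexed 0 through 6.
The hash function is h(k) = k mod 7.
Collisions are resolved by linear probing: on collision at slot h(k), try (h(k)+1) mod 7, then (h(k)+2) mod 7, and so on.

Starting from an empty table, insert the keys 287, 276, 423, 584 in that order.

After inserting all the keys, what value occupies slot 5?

584

287 hashes to 0; slot 0 is free => place at 0.
276 hashes to 3; slot 3 is free => place at 3.
423 hashes to 3; 3 taken => place at 4.
584 hashes to 3; 3,4 taken => place at 5.
Table: [287, ∅, ∅, 276, 423, 584, ∅]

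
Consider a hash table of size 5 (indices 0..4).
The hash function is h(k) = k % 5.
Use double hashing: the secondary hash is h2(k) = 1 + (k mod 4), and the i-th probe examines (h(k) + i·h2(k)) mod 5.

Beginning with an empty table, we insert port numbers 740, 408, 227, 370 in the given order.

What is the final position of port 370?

1

740: h=0 → slot 0
408: h=3 → slot 3
227: h=2 → slot 2
370: h=0, h2=3, probe 0,3,1 → slot 1
Table: [740, 370, 227, 408, -]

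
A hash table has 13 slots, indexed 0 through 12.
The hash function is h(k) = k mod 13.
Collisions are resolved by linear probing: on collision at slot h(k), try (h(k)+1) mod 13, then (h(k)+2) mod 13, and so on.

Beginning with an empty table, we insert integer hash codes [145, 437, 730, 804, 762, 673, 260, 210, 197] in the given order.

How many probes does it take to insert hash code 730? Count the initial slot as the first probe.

Insert 145: h=2, slot 2 empty → index 2.
Insert 437: h=8, slot 8 empty → index 8.
Insert 730: h=2, slot 2 occupied → index 3.
Insert 804: h=11, slot 11 empty → index 11.
Insert 762: h=8, slot 8 occupied → index 9.
Insert 673: h=10, slot 10 empty → index 10.
Insert 260: h=0, slot 0 empty → index 0.
Insert 210: h=2, slots 2,3 occupied → index 4.
Insert 197: h=2, slots 2,3,4 occupied → index 5.
Table: [260, _, 145, 730, 210, 197, _, _, 437, 762, 673, 804, _]

2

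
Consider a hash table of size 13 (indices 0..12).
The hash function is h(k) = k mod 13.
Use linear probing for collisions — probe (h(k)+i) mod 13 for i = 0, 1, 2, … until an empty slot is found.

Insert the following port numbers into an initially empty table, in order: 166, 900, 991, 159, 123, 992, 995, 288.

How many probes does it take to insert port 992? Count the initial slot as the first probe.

Insert 166: h=10, slot 10 empty -> index 10.
Insert 900: h=3, slot 3 empty -> index 3.
Insert 991: h=3, slot 3 occupied -> index 4.
Insert 159: h=3, slots 3,4 occupied -> index 5.
Insert 123: h=6, slot 6 empty -> index 6.
Insert 992: h=4, slots 4,5,6 occupied -> index 7.
Insert 995: h=7, slot 7 occupied -> index 8.
Insert 288: h=2, slot 2 empty -> index 2.
Table: [∅, ∅, 288, 900, 991, 159, 123, 992, 995, ∅, 166, ∅, ∅]

4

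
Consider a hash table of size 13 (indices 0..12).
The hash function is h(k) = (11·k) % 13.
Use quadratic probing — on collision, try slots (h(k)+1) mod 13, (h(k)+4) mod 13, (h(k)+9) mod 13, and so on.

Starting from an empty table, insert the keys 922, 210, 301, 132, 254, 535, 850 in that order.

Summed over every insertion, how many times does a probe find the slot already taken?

6

922: h=2 -> slot 2
210: h=9 -> slot 9
301: h=9, probe 9,10 -> slot 10
132: h=9, probe 9,10,0 -> slot 0
254: h=12 -> slot 12
535: h=9, probe 9,10,0,5 -> slot 5
850: h=3 -> slot 3
Table: [132, -, 922, 850, -, 535, -, -, -, 210, 301, -, 254]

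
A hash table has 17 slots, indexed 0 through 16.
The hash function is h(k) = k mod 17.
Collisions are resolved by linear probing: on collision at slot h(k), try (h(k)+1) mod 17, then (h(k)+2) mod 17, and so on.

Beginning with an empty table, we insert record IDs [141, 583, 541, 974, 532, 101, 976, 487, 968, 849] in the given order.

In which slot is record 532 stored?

141: h=5 => slot 5
583: h=5, probe 5,6 => slot 6
541: h=14 => slot 14
974: h=5, probe 5,6,7 => slot 7
532: h=5, probe 5,6,7,8 => slot 8
101: h=16 => slot 16
976: h=7, probe 7,8,9 => slot 9
487: h=11 => slot 11
968: h=16, probe 16,0 => slot 0
849: h=16, probe 16,0,1 => slot 1
Table: [968, 849, ∅, ∅, ∅, 141, 583, 974, 532, 976, ∅, 487, ∅, ∅, 541, ∅, 101]

8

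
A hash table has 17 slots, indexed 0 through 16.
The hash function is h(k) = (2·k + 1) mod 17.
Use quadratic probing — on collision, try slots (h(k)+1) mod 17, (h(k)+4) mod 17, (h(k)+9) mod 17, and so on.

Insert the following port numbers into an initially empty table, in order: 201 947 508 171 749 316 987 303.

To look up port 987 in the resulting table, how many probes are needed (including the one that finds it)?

201 hashes to 12; slot 12 is free -> place at 12.
947 hashes to 8; slot 8 is free -> place at 8.
508 hashes to 14; slot 14 is free -> place at 14.
171 hashes to 3; slot 3 is free -> place at 3.
749 hashes to 3; 3 taken -> place at 4.
316 hashes to 4; 4 taken -> place at 5.
987 hashes to 3; 3,4 taken -> place at 7.
303 hashes to 12; 12 taken -> place at 13.
Table: [-, -, -, 171, 749, 316, -, 987, 947, -, -, -, 201, 303, 508, -, -]
Lookup 987: h=3, probe 3,4,7 → found at 7.

3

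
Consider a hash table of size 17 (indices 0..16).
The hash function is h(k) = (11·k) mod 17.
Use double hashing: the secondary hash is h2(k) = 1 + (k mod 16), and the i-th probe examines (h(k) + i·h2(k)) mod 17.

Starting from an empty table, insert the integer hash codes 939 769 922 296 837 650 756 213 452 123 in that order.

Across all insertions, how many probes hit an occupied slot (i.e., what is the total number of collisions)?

939 hashes to 10; slot 10 is free -> place at 10.
769 hashes to 10, h2=2; 10 taken -> place at 12.
922 hashes to 10, h2=11; 10 taken -> place at 4.
296 hashes to 9; slot 9 is free -> place at 9.
837 hashes to 10, h2=6; 10 taken -> place at 16.
650 hashes to 10, h2=11; 10,4 taken -> place at 15.
756 hashes to 3; slot 3 is free -> place at 3.
213 hashes to 14; slot 14 is free -> place at 14.
452 hashes to 8; slot 8 is free -> place at 8.
123 hashes to 10, h2=12; 10 taken -> place at 5.
Table: [_, _, _, 756, 922, 123, _, _, 452, 296, 939, _, 769, _, 213, 650, 837]

6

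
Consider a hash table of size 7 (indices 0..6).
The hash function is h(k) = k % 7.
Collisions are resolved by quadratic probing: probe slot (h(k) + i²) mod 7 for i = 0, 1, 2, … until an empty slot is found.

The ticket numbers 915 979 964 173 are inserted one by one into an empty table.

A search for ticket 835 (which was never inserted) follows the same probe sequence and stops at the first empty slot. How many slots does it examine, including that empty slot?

2

915 hashes to 5; slot 5 is free => place at 5.
979 hashes to 6; slot 6 is free => place at 6.
964 hashes to 5; 5,6 taken => place at 2.
173 hashes to 5; 5,6,2 taken => place at 0.
Table: [173, _, 964, _, _, 915, 979]
Lookup 835: h=2, probe 2,3 → slot 3 empty, not found.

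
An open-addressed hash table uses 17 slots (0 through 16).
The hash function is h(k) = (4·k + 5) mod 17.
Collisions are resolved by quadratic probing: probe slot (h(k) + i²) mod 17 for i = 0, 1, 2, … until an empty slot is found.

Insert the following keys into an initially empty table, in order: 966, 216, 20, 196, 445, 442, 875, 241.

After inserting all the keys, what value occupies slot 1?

445

Insert 966: h=10, slot 10 empty -> index 10.
Insert 216: h=2, slot 2 empty -> index 2.
Insert 20: h=0, slot 0 empty -> index 0.
Insert 196: h=7, slot 7 empty -> index 7.
Insert 445: h=0, slot 0 occupied -> index 1.
Insert 442: h=5, slot 5 empty -> index 5.
Insert 875: h=3, slot 3 empty -> index 3.
Insert 241: h=0, slots 0,1 occupied -> index 4.
Table: [20, 445, 216, 875, 241, 442, ., 196, ., ., 966, ., ., ., ., ., .]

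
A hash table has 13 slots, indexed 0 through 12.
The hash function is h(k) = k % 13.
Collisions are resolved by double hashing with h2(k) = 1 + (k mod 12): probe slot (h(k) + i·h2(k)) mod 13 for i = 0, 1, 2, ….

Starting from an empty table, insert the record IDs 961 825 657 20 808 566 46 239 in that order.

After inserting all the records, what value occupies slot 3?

20

961: h=12 => slot 12
825: h=6 => slot 6
657: h=7 => slot 7
20: h=7, h2=9, probe 7,3 => slot 3
808: h=2 => slot 2
566: h=7, h2=3, probe 7,10 => slot 10
46: h=7, h2=11, probe 7,5 => slot 5
239: h=5, h2=12, probe 5,4 => slot 4
Table: [∅, ∅, 808, 20, 239, 46, 825, 657, ∅, ∅, 566, ∅, 961]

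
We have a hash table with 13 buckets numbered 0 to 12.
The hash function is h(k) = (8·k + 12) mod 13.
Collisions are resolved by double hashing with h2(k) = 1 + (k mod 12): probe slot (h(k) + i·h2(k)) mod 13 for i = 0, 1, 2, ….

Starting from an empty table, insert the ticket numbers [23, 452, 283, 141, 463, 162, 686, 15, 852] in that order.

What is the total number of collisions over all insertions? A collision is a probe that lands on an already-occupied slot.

Insert 23: h=1, slot 1 empty -> index 1.
Insert 452: h=1, h2=9, slot 1 occupied -> index 10.
Insert 283: h=1, h2=8, slot 1 occupied -> index 9.
Insert 141: h=9, h2=10, slot 9 occupied -> index 6.
Insert 463: h=11, slot 11 empty -> index 11.
Insert 162: h=8, slot 8 empty -> index 8.
Insert 686: h=1, h2=3, slot 1 occupied -> index 4.
Insert 15: h=2, slot 2 empty -> index 2.
Insert 852: h=3, slot 3 empty -> index 3.
Table: [—, 23, 15, 852, 686, —, 141, —, 162, 283, 452, 463, —]

4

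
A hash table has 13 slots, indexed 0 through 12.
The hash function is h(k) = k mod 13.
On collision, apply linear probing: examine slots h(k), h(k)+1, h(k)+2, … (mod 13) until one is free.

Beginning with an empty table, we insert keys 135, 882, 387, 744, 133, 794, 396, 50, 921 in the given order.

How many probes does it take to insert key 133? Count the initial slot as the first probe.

135: h=5 -> slot 5
882: h=11 -> slot 11
387: h=10 -> slot 10
744: h=3 -> slot 3
133: h=3, probe 3,4 -> slot 4
794: h=1 -> slot 1
396: h=6 -> slot 6
50: h=11, probe 11,12 -> slot 12
921: h=11, probe 11,12,0 -> slot 0
Table: [921, 794, ., 744, 133, 135, 396, ., ., ., 387, 882, 50]

2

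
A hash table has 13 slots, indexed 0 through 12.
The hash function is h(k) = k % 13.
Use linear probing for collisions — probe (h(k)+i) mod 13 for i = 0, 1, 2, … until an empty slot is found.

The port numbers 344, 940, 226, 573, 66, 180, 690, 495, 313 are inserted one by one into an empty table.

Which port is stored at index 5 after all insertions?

226

344 hashes to 6; slot 6 is free → place at 6.
940 hashes to 4; slot 4 is free → place at 4.
226 hashes to 5; slot 5 is free → place at 5.
573 hashes to 1; slot 1 is free → place at 1.
66 hashes to 1; 1 taken → place at 2.
180 hashes to 11; slot 11 is free → place at 11.
690 hashes to 1; 1,2 taken → place at 3.
495 hashes to 1; 1,2,3,4,5,6 taken → place at 7.
313 hashes to 1; 1,2,3,4,5,6,7 taken → place at 8.
Table: [_, 573, 66, 690, 940, 226, 344, 495, 313, _, _, 180, _]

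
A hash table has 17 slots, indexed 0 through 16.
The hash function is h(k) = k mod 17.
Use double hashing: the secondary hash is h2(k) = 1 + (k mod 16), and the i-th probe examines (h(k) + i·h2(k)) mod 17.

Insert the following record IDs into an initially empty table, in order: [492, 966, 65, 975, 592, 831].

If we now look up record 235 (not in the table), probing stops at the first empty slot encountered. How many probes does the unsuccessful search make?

2

Insert 492: h=16, slot 16 empty → index 16.
Insert 966: h=14, slot 14 empty → index 14.
Insert 65: h=14, h2=2, slots 14,16 occupied → index 1.
Insert 975: h=6, slot 6 empty → index 6.
Insert 592: h=14, h2=1, slot 14 occupied → index 15.
Insert 831: h=15, h2=16, slots 15,14 occupied → index 13.
Table: [., 65, ., ., ., ., 975, ., ., ., ., ., ., 831, 966, 592, 492]
Lookup 235: h=14, h2=12, probe 14,9 → slot 9 empty, not found.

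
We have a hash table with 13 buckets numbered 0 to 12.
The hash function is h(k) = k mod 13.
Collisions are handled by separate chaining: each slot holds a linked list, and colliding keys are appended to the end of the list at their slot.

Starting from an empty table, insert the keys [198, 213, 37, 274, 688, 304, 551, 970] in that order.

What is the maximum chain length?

198 → bucket 3
213 → bucket 5
37 → bucket 11
274 → bucket 1
688 → bucket 12
304 → bucket 5 (collision)
551 → bucket 5 (collision)
970 → bucket 8
Final buckets:
0: .
1: 274
2: .
3: 198
4: .
5: 213 -> 304 -> 551
6: .
7: .
8: 970
9: .
10: .
11: 37
12: 688

3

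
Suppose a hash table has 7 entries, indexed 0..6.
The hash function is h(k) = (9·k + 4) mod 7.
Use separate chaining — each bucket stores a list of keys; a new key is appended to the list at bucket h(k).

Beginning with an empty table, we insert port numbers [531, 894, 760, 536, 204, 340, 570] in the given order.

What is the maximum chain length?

3

Insert 531: h=2, bucket 2 empty → new chain.
Insert 894: h=0, bucket 0 empty → new chain.
Insert 760: h=5, bucket 5 empty → new chain.
Insert 536: h=5, bucket 5 nonempty → append to chain.
Insert 204: h=6, bucket 6 empty → new chain.
Insert 340: h=5, bucket 5 nonempty → append to chain.
Insert 570: h=3, bucket 3 empty → new chain.
Final buckets:
0: 894
1: ∅
2: 531
3: 570
4: ∅
5: 760 -> 536 -> 340
6: 204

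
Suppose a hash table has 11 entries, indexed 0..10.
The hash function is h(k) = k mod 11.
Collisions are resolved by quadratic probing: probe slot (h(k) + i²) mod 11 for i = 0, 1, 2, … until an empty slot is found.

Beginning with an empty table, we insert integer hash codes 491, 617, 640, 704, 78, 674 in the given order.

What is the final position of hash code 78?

Insert 491: h=7, slot 7 empty → index 7.
Insert 617: h=1, slot 1 empty → index 1.
Insert 640: h=2, slot 2 empty → index 2.
Insert 704: h=0, slot 0 empty → index 0.
Insert 78: h=1, slots 1,2 occupied → index 5.
Insert 674: h=3, slot 3 empty → index 3.
Table: [704, 617, 640, 674, ., 78, ., 491, ., ., .]

5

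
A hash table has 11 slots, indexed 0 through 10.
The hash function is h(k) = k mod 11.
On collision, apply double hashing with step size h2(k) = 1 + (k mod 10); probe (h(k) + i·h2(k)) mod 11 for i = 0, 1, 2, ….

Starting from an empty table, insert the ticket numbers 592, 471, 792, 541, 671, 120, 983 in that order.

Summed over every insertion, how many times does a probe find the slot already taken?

Insert 592: h=9, slot 9 empty -> index 9.
Insert 471: h=9, h2=2, slot 9 occupied -> index 0.
Insert 792: h=0, h2=3, slot 0 occupied -> index 3.
Insert 541: h=2, slot 2 empty -> index 2.
Insert 671: h=0, h2=2, slots 0,2 occupied -> index 4.
Insert 120: h=10, slot 10 empty -> index 10.
Insert 983: h=4, h2=4, slot 4 occupied -> index 8.
Table: [471, —, 541, 792, 671, —, —, —, 983, 592, 120]

5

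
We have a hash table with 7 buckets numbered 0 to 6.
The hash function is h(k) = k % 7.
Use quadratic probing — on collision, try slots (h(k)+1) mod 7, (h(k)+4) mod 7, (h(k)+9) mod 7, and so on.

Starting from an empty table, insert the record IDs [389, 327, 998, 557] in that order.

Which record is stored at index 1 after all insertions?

389: h=4 -> slot 4
327: h=5 -> slot 5
998: h=4, probe 4,5,1 -> slot 1
557: h=4, probe 4,5,1,6 -> slot 6
Table: [—, 998, —, —, 389, 327, 557]

998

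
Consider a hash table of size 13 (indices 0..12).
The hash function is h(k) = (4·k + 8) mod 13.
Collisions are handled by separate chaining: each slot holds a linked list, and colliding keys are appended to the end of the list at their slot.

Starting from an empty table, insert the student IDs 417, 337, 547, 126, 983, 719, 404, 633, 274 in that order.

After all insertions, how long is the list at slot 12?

417 → bucket 12
337 → bucket 4
547 → bucket 12 (collision)
126 → bucket 5
983 → bucket 1
719 → bucket 11
404 → bucket 12 (collision)
633 → bucket 5 (collision)
274 → bucket 12 (collision)
Final buckets:
0: .
1: 983
2: .
3: .
4: 337
5: 126 -> 633
6: .
7: .
8: .
9: .
10: .
11: 719
12: 417 -> 547 -> 404 -> 274

4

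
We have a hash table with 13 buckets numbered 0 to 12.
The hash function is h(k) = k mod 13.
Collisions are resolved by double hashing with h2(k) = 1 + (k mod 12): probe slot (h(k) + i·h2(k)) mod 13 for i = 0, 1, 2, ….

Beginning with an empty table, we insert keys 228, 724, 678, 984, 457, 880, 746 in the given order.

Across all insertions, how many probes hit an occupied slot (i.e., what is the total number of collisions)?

3

Insert 228: h=7, slot 7 empty → index 7.
Insert 724: h=9, slot 9 empty → index 9.
Insert 678: h=2, slot 2 empty → index 2.
Insert 984: h=9, h2=1, slot 9 occupied → index 10.
Insert 457: h=2, h2=2, slot 2 occupied → index 4.
Insert 880: h=9, h2=5, slot 9 occupied → index 1.
Insert 746: h=5, slot 5 empty → index 5.
Table: [_, 880, 678, _, 457, 746, _, 228, _, 724, 984, _, _]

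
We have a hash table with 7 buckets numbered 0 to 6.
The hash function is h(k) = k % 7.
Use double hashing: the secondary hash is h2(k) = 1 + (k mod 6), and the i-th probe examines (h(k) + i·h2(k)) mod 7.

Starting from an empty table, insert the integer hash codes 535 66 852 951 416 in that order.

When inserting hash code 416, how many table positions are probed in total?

3

Insert 535: h=3, slot 3 empty → index 3.
Insert 66: h=3, h2=1, slot 3 occupied → index 4.
Insert 852: h=5, slot 5 empty → index 5.
Insert 951: h=6, slot 6 empty → index 6.
Insert 416: h=3, h2=3, slots 3,6 occupied → index 2.
Table: [∅, ∅, 416, 535, 66, 852, 951]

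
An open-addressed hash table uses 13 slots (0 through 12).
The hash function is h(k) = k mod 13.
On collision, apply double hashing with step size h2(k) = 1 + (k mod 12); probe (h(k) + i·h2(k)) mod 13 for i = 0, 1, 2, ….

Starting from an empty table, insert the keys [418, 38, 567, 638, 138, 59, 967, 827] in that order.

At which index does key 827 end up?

6

Insert 418: h=2, slot 2 empty -> index 2.
Insert 38: h=12, slot 12 empty -> index 12.
Insert 567: h=8, slot 8 empty -> index 8.
Insert 638: h=1, slot 1 empty -> index 1.
Insert 138: h=8, h2=7, slots 8,2 occupied -> index 9.
Insert 59: h=7, slot 7 empty -> index 7.
Insert 967: h=5, slot 5 empty -> index 5.
Insert 827: h=8, h2=12, slots 8,7 occupied -> index 6.
Table: [_, 638, 418, _, _, 967, 827, 59, 567, 138, _, _, 38]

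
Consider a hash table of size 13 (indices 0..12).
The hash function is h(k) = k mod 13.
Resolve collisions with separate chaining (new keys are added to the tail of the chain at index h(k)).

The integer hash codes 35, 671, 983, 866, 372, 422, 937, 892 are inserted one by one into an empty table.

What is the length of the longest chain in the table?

5

Insert 35: h=9, bucket 9 empty → new chain.
Insert 671: h=8, bucket 8 empty → new chain.
Insert 983: h=8, bucket 8 nonempty → append to chain.
Insert 866: h=8, bucket 8 nonempty → append to chain.
Insert 372: h=8, bucket 8 nonempty → append to chain.
Insert 422: h=6, bucket 6 empty → new chain.
Insert 937: h=1, bucket 1 empty → new chain.
Insert 892: h=8, bucket 8 nonempty → append to chain.
Final buckets:
0: —
1: 937
2: —
3: —
4: —
5: —
6: 422
7: —
8: 671 -> 983 -> 866 -> 372 -> 892
9: 35
10: —
11: —
12: —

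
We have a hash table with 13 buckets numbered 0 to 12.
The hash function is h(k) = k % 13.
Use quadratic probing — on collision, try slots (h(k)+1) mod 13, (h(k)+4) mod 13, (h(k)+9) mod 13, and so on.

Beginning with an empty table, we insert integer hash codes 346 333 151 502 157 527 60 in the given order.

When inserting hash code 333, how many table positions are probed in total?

Insert 346: h=8, slot 8 empty => index 8.
Insert 333: h=8, slot 8 occupied => index 9.
Insert 151: h=8, slots 8,9 occupied => index 12.
Insert 502: h=8, slots 8,9,12 occupied => index 4.
Insert 157: h=1, slot 1 empty => index 1.
Insert 527: h=7, slot 7 empty => index 7.
Insert 60: h=8, slots 8,9,12,4 occupied => index 11.
Table: [-, 157, -, -, 502, -, -, 527, 346, 333, -, 60, 151]

2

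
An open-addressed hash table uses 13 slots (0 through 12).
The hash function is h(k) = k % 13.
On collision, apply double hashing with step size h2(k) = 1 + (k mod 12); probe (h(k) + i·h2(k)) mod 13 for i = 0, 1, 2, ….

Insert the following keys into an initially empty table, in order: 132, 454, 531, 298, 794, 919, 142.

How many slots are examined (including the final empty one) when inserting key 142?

3

132 hashes to 2; slot 2 is free -> place at 2.
454 hashes to 12; slot 12 is free -> place at 12.
531 hashes to 11; slot 11 is free -> place at 11.
298 hashes to 12, h2=11; 12 taken -> place at 10.
794 hashes to 1; slot 1 is free -> place at 1.
919 hashes to 9; slot 9 is free -> place at 9.
142 hashes to 12, h2=11; 12,10 taken -> place at 8.
Table: [—, 794, 132, —, —, —, —, —, 142, 919, 298, 531, 454]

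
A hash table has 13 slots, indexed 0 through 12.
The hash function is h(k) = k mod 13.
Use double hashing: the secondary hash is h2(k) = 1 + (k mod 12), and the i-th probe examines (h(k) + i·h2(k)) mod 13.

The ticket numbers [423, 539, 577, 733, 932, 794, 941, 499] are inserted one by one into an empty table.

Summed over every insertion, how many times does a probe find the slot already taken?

7

423: h=7 -> slot 7
539: h=6 -> slot 6
577: h=5 -> slot 5
733: h=5, h2=2, probe 5,7,9 -> slot 9
932: h=9, h2=9, probe 9,5,1 -> slot 1
794: h=1, h2=3, probe 1,4 -> slot 4
941: h=5, h2=6, probe 5,11 -> slot 11
499: h=5, h2=8, probe 5,0 -> slot 0
Table: [499, 932, —, —, 794, 577, 539, 423, —, 733, —, 941, —]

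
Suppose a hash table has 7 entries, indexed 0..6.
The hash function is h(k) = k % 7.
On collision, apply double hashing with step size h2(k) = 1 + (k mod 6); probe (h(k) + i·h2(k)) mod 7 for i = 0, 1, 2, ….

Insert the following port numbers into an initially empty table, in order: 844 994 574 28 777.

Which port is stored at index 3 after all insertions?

28

844 hashes to 4; slot 4 is free -> place at 4.
994 hashes to 0; slot 0 is free -> place at 0.
574 hashes to 0, h2=5; 0 taken -> place at 5.
28 hashes to 0, h2=5; 0,5 taken -> place at 3.
777 hashes to 0, h2=4; 0,4 taken -> place at 1.
Table: [994, 777, _, 28, 844, 574, _]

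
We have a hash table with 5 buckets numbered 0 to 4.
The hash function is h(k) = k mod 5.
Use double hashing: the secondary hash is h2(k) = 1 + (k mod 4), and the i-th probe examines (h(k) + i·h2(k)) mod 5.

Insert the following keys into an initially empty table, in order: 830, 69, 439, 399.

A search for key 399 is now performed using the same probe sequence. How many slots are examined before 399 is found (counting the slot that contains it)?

3

830: h=0 -> slot 0
69: h=4 -> slot 4
439: h=4, h2=4, probe 4,3 -> slot 3
399: h=4, h2=4, probe 4,3,2 -> slot 2
Table: [830, _, 399, 439, 69]
Lookup 399: h=4, h2=4, probe 4,3,2 → found at 2.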